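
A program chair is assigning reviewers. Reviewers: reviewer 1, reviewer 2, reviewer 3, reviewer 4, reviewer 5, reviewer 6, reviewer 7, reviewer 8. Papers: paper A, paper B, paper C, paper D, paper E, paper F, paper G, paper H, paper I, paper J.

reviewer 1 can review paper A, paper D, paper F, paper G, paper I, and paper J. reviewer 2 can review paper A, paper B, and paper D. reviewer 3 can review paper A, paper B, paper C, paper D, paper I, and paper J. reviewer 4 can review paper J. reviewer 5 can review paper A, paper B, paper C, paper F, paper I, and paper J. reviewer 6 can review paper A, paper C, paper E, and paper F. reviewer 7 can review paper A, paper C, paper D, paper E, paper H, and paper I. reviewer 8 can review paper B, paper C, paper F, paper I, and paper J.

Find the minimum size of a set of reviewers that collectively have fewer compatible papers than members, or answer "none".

A matching saturating every reviewer exists, for instance reviewer 1→paper G, reviewer 2→paper D, reviewer 3→paper B, reviewer 4→paper J, reviewer 5→paper F, reviewer 6→paper E, reviewer 7→paper C, reviewer 8→paper I.
By Hall's marriage theorem, this means |N(S)| ≥ |S| for every subset S, so no violating subset exists.

none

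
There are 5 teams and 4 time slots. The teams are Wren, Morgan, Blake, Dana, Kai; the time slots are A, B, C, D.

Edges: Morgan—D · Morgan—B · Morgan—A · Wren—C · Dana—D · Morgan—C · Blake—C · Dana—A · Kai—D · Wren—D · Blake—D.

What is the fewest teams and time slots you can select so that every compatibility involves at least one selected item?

4

{Morgan, Dana, C, D} is a vertex cover of size 4: every edge has an endpoint in this set.
No smaller cover exists because Wren–D, Morgan–B, Blake–C, Dana–A is a matching of size 4, and a cover must include an endpoint of each of these disjoint edges (König's theorem).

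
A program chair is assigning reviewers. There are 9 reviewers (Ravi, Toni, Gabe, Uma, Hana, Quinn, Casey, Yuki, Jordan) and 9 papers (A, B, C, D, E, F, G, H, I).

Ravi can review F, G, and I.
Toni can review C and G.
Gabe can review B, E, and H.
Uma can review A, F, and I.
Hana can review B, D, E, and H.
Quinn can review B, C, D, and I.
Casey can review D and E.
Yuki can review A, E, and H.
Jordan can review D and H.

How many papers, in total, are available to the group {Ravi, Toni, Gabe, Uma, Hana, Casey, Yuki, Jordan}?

The union of neighbours of {Ravi, Toni, Gabe, Uma, Hana, Casey, Yuki, Jordan} is {A, B, C, D, E, F, G, H, I}, which has 9 elements.
Since |N(S)| = 9 ≥ |S| = 8, Hall's condition holds for this subset.

9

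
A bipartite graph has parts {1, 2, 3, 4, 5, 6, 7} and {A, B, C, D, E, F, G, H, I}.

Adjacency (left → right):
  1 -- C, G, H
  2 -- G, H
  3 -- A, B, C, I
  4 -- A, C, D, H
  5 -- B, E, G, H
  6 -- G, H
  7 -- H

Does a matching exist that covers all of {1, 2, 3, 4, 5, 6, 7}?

No

The set {2, 6, 7} has only 2 neighbours ({G, H}), so by Hall's theorem at most 6 of the 7 left vertices can be matched.
Hence no matching covers every left vertex.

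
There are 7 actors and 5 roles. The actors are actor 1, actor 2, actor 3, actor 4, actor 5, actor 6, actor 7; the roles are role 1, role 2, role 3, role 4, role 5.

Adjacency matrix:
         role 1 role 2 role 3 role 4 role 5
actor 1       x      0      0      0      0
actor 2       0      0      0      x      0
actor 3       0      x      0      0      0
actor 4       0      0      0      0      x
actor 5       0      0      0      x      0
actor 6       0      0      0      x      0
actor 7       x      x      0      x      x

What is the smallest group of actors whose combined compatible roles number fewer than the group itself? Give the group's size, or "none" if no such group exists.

Take S = {actor 2, actor 5}. Its neighbourhood is {role 4}, so |N(S)| = 1 < |S| = 2.
No single vertex violates Hall's condition since each has at least one neighbour, so 2 is the minimum.

2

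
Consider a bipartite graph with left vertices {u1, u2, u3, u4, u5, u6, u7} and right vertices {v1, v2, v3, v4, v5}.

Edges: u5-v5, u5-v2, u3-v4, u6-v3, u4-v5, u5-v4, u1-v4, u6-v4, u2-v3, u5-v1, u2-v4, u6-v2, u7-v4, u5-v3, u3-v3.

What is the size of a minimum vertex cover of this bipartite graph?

The 5 edges u1–v4, u2–v3, u4–v5, u5–v1, u6–v2 form a matching, so any vertex cover needs at least 5 vertices (one per matched edge).
Conversely {u4, u5, u6, v3, v4} meets every edge and has exactly 5 vertices, so 5 is optimal.

5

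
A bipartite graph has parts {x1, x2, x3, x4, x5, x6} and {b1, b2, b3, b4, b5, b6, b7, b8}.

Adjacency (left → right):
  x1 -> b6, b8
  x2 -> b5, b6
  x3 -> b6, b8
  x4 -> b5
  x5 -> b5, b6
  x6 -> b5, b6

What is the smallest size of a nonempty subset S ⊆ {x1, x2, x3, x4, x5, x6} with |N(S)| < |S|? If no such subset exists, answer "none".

3

Take S = {x2, x4, x5}. Its neighbourhood is {b5, b6}, so |N(S)| = 2 < |S| = 3.
Every subset of size less than 3 has at least as many neighbours as members, so 3 is the minimum.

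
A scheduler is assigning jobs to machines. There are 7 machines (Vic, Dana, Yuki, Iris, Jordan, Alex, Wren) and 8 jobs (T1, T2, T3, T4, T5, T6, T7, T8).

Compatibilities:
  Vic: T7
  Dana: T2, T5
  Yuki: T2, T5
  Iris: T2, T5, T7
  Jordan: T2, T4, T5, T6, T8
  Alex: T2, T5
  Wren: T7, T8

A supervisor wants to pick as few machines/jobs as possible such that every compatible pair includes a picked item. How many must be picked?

A maximum matching has 5 edges (e.g. Vic–T7, Dana–T2, Yuki–T5, Jordan–T4, Wren–T8).
By König's theorem the minimum vertex cover has the same size. One such cover is {Jordan, Wren, T2, T5, T7}.

5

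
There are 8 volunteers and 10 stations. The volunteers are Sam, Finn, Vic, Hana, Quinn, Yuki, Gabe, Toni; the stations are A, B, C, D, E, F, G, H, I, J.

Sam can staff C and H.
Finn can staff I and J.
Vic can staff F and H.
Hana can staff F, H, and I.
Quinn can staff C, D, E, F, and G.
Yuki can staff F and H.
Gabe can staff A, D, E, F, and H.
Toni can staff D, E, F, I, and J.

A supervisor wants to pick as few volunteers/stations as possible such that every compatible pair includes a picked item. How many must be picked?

8

A maximum matching has 8 edges (e.g. Sam–C, Finn–J, Vic–H, Hana–I, Quinn–G, Yuki–F, Gabe–A, Toni–E).
By König's theorem the minimum vertex cover has the same size. One such cover is {Sam, Finn, Vic, Hana, Quinn, Yuki, Gabe, Toni}.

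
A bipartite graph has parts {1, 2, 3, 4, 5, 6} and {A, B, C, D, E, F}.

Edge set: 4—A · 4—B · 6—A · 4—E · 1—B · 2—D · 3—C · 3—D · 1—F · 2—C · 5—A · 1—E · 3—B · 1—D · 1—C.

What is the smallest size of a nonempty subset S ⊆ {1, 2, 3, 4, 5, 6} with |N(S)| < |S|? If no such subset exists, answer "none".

2

Take S = {5, 6}. Its neighbourhood is {A}, so |N(S)| = 1 < |S| = 2.
No single vertex violates Hall's condition since each has at least one neighbour, so 2 is the minimum.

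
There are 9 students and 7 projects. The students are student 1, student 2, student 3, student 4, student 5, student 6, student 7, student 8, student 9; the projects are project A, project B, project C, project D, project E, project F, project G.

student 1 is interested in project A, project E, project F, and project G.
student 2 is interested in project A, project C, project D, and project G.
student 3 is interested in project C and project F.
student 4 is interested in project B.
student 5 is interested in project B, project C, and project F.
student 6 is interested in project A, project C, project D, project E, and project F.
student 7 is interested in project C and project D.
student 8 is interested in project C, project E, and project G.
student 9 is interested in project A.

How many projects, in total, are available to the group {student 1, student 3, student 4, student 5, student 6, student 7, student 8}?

The union of neighbours of {student 1, student 3, student 4, student 5, student 6, student 7, student 8} is {project A, project B, project C, project D, project E, project F, project G}, which has 7 elements.
Since |N(S)| = 7 ≥ |S| = 7, Hall's condition holds for this subset.

7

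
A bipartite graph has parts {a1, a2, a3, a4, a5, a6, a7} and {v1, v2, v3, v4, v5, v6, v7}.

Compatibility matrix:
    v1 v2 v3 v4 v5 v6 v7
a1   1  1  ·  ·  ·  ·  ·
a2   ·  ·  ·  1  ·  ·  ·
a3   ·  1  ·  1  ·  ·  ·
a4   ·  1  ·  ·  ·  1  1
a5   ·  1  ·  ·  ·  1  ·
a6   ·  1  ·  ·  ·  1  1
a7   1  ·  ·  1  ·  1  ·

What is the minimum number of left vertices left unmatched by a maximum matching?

2

For example, pair a1-v1, a2-v4, a3-v2, a4-v7, a5-v6.
The set {a1, a2, a3, a4, a5, a6, a7} has only 5 neighbours ({v1, v2, v4, v6, v7}), so by Hall's theorem at most 5 of the 7 left vertices can be matched.
That matches 5 of the 7, leaving 2 unmatched; no matching can do better.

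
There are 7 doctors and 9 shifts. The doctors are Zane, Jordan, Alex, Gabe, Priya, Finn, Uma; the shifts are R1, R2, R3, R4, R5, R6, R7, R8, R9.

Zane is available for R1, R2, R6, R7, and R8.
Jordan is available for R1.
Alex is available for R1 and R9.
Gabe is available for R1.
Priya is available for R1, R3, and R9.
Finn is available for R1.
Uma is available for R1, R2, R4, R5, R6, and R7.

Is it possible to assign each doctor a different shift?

No

The set {Jordan, Gabe, Finn} has only 1 neighbour ({R1}), so by Hall's theorem at most 5 of the 7 doctors can be matched.
Hence no matching covers every doctor.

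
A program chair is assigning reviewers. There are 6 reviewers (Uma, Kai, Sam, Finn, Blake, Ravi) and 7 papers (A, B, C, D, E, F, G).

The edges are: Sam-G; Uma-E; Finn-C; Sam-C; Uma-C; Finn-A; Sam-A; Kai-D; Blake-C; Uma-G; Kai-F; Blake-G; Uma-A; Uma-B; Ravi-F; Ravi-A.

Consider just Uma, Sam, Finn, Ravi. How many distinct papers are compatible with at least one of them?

The union of neighbours of {Uma, Sam, Finn, Ravi} is {A, B, C, E, F, G}, which has 6 elements.
Since |N(S)| = 6 ≥ |S| = 4, Hall's condition holds for this subset.

6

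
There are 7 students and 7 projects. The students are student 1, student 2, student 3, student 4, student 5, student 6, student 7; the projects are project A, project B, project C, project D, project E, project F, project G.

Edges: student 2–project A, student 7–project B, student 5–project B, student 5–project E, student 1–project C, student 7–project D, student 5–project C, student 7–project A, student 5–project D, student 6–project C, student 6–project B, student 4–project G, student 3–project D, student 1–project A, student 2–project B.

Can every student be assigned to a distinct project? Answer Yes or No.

No

The set {student 1, student 2, student 3, student 6, student 7} has only 4 neighbours ({project A, project B, project C, project D}), so by Hall's theorem at most 6 of the 7 students can be matched.
Hence no matching covers every student.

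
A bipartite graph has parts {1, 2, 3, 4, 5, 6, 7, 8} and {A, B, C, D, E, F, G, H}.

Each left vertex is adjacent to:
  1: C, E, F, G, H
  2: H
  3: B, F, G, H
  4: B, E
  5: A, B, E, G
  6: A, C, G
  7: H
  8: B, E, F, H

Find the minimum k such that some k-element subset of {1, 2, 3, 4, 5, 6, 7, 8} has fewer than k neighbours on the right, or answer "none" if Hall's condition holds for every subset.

2

Take S = {2, 7}. Its neighbourhood is {H}, so |N(S)| = 1 < |S| = 2.
No single vertex violates Hall's condition since each has at least one neighbour, so 2 is the minimum.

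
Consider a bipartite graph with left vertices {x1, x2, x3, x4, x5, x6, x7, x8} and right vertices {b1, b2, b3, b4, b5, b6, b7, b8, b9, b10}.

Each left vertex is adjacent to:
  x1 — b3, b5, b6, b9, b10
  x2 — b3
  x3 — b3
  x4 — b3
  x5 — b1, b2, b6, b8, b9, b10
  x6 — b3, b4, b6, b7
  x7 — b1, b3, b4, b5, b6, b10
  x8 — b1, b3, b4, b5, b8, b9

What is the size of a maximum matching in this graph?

One maximum matching: x1→b6, x2→b3, x5→b2, x6→b7, x7→b5, x8→b1.
The set {x2, x3, x4} has only 1 neighbour ({b3}), so by Hall's theorem at most 6 of the 8 left vertices can be matched.

6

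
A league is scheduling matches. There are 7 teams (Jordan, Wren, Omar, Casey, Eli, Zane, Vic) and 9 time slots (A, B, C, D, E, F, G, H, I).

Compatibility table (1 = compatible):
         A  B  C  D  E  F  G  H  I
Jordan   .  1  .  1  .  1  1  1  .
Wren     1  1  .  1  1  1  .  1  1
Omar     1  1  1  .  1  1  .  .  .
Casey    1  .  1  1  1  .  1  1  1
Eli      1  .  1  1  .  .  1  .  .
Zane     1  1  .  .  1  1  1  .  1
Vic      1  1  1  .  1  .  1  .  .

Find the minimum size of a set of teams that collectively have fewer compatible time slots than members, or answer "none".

none

A matching saturating every team exists, for instance Jordan→H, Wren→F, Omar→B, Casey→E, Eli→C, Zane→A, Vic→G.
By Hall's marriage theorem, this means |N(S)| ≥ |S| for every subset S, so no violating subset exists.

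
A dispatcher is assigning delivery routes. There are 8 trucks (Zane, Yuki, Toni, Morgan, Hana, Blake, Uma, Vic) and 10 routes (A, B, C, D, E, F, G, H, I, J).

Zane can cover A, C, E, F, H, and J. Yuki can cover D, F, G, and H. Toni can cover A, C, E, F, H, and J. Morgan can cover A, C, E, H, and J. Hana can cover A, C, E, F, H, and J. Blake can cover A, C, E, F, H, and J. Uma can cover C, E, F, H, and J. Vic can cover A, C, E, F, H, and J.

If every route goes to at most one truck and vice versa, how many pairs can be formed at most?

One maximum matching: Zane→C, Yuki→D, Toni→F, Morgan→H, Hana→E, Blake→A, Uma→J.
The set {Zane, Toni, Morgan, Hana, Blake, Uma, Vic} has only 6 neighbours ({A, C, E, F, H, J}), so by Hall's theorem at most 7 of the 8 trucks can be matched.

7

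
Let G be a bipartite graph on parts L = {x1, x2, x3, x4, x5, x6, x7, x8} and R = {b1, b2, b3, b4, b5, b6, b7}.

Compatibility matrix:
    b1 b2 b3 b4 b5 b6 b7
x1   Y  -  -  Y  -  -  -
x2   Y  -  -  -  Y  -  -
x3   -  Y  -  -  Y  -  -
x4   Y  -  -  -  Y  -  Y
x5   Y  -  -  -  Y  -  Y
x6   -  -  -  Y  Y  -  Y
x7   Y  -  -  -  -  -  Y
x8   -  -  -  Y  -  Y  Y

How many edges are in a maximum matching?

A valid assignment of size 6: x1→b4, x2→b1, x3→b2, x4→b7, x5→b5, x8→b6.
The set {x1, x2, x4, x5, x6, x7} has only 4 neighbours ({b1, b4, b5, b7}), so by Hall's theorem at most 6 of the 8 left vertices can be matched.

6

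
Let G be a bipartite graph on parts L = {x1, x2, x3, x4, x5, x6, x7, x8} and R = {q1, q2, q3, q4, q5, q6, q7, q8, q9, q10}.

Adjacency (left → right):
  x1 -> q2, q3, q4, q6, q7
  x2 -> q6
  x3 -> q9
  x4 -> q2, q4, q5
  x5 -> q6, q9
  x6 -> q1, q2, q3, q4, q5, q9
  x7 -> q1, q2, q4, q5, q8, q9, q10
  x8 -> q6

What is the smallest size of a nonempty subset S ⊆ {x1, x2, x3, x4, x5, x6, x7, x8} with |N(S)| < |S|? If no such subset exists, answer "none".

2

Take S = {x2, x8}. Its neighbourhood is {q6}, so |N(S)| = 1 < |S| = 2.
No single vertex violates Hall's condition since each has at least one neighbour, so 2 is the minimum.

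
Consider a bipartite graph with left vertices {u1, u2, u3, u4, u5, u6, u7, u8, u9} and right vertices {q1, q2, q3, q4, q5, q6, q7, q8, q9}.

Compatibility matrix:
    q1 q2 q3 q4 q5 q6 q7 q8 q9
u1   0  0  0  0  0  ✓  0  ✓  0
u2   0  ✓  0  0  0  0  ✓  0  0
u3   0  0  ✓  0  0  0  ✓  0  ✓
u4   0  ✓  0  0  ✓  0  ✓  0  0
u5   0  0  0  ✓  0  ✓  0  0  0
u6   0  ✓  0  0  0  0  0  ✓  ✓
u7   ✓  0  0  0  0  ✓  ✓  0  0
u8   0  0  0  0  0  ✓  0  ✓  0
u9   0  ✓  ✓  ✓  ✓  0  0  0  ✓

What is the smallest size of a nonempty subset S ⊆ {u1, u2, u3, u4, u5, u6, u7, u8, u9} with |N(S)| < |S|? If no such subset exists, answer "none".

A matching saturating every left vertex exists, for instance u1→q6, u2→q7, u3→q3, u4→q5, u5→q4, u6→q2, u7→q1, u8→q8, u9→q9.
By Hall's marriage theorem, this means |N(S)| ≥ |S| for every subset S, so no violating subset exists.

none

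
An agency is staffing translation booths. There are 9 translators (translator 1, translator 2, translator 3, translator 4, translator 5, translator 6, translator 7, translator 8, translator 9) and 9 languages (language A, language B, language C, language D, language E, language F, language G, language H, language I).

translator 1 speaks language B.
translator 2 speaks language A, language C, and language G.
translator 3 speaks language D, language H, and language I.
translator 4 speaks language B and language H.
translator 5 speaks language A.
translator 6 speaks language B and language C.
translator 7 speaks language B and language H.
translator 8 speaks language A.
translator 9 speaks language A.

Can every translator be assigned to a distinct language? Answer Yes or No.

The set {translator 1, translator 4, translator 5, translator 7, translator 8, translator 9} has only 3 neighbours ({language A, language B, language H}), so by Hall's theorem at most 6 of the 9 translators can be matched.
Hence no matching covers every translator.

No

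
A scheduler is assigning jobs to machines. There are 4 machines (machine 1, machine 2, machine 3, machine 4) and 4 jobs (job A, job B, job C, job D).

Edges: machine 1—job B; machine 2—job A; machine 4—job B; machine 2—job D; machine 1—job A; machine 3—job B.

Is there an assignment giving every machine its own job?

No

The set {machine 3, machine 4} has only 1 neighbour ({job B}), so by Hall's theorem at most 3 of the 4 machines can be matched.
Hence no matching covers every machine.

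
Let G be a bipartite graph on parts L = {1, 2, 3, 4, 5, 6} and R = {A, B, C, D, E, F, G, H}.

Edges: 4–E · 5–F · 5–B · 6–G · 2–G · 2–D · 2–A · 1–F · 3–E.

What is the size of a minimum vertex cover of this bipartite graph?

5

A maximum matching has 5 edges (e.g. 1–F, 2–D, 3–E, 5–B, 6–G).
By König's theorem the minimum vertex cover has the same size. One such cover is {1, 2, 5, 6, E}.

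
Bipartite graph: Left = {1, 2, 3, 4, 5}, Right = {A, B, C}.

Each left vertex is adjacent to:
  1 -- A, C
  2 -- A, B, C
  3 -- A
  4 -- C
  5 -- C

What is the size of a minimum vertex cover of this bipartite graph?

{2, A, C} is a vertex cover of size 3: every edge has an endpoint in this set.
No smaller cover exists because 1–C, 2–B, 3–A is a matching of size 3, and a cover must include an endpoint of each of these disjoint edges (König's theorem).

3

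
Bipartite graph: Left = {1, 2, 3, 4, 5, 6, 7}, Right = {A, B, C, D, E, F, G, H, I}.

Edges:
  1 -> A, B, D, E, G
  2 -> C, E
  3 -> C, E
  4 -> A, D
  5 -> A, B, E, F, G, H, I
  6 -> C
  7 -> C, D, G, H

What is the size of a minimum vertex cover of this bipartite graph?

6

The 6 edges 1–B, 2–C, 3–E, 4–D, 5–A, 7–G form a matching, so any vertex cover needs at least 6 vertices (one per matched edge).
Conversely {1, 4, 5, 7, C, E} meets every edge and has exactly 6 vertices, so 6 is optimal.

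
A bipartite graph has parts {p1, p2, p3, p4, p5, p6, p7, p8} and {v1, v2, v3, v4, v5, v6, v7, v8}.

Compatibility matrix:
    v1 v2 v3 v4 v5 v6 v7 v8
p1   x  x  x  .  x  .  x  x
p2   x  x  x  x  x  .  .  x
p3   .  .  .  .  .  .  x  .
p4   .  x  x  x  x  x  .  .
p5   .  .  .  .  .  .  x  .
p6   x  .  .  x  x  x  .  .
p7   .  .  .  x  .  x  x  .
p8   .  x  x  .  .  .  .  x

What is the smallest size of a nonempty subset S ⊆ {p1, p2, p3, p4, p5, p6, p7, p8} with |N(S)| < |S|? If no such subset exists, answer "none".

Take S = {p3, p5}. Its neighbourhood is {v7}, so |N(S)| = 1 < |S| = 2.
No single vertex violates Hall's condition since each has at least one neighbour, so 2 is the minimum.

2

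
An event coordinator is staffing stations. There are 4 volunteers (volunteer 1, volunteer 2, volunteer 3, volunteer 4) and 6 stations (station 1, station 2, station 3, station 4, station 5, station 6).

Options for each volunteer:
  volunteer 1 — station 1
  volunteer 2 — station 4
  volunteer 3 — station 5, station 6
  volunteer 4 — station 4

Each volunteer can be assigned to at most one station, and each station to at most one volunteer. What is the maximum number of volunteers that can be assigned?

3

One maximum matching: volunteer 1→station 1, volunteer 2→station 4, volunteer 3→station 5.
The set {volunteer 2, volunteer 4} has only 1 neighbour ({station 4}), so by Hall's theorem at most 3 of the 4 volunteers can be matched.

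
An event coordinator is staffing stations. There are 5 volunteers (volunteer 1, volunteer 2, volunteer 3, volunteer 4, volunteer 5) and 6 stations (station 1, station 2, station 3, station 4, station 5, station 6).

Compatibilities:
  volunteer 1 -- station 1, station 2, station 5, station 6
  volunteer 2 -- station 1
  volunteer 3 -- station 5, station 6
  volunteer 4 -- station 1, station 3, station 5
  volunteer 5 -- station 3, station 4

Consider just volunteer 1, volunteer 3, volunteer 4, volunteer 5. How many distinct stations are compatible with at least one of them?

The union of neighbours of {volunteer 1, volunteer 3, volunteer 4, volunteer 5} is {station 1, station 2, station 3, station 4, station 5, station 6}, which has 6 elements.
Since |N(S)| = 6 ≥ |S| = 4, Hall's condition holds for this subset.

6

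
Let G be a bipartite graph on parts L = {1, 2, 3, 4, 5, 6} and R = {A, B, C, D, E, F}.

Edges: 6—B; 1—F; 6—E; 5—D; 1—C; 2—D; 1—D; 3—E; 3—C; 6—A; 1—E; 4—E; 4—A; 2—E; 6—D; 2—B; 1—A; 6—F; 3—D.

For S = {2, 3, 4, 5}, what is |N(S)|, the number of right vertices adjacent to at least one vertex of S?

5

The union of neighbours of {2, 3, 4, 5} is {A, B, C, D, E}, which has 5 elements.
Since |N(S)| = 5 ≥ |S| = 4, Hall's condition holds for this subset.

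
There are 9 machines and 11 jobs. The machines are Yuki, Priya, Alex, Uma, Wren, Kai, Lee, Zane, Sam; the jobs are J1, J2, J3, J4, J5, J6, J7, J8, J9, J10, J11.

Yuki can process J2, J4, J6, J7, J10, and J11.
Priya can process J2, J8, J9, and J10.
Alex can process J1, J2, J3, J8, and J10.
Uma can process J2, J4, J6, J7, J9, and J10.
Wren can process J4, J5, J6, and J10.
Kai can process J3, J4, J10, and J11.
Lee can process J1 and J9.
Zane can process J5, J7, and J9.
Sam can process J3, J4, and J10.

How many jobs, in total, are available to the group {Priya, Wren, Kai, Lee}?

10

The union of neighbours of {Priya, Wren, Kai, Lee} is {J1, J2, J3, J4, J5, J6, J8, J9, J10, J11}, which has 10 elements.
Since |N(S)| = 10 ≥ |S| = 4, Hall's condition holds for this subset.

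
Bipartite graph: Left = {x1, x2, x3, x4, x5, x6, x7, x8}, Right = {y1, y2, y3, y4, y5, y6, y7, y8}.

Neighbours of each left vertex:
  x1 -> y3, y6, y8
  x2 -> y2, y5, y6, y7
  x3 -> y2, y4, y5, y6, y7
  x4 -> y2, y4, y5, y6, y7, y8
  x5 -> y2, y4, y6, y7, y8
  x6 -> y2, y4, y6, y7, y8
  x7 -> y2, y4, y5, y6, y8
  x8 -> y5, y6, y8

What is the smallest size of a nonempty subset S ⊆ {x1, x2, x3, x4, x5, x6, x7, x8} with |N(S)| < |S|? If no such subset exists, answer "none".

Take S = {x2, x3, x4, x5, x6, x7, x8}. Its neighbourhood is {y2, y4, y5, y6, y7, y8}, so |N(S)| = 6 < |S| = 7.
Every subset of size less than 7 has at least as many neighbours as members, so 7 is the minimum.

7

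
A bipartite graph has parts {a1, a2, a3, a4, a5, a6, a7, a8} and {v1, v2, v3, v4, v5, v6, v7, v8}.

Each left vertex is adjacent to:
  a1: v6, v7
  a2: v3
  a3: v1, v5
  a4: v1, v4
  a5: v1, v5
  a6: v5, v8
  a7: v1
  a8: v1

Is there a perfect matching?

The set {a3, a5, a7, a8} has only 2 neighbours ({v1, v5}), so by Hall's theorem at most 6 of the 8 left vertices can be matched.
Hence no matching covers every left vertex.

No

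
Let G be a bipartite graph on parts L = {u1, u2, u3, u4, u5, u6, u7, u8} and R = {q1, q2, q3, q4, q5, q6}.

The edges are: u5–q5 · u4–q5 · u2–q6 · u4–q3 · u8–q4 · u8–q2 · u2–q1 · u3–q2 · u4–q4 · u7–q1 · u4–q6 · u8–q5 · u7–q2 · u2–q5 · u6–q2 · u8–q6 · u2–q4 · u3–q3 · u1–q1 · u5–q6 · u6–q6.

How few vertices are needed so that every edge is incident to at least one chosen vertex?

The 6 edges u1–q1, u2–q4, u3–q3, u4–q6, u5–q5, u6–q2 form a matching, so any vertex cover needs at least 6 vertices (one per matched edge).
Conversely {q1, q2, q3, q4, q5, q6} meets every edge and has exactly 6 vertices, so 6 is optimal.

6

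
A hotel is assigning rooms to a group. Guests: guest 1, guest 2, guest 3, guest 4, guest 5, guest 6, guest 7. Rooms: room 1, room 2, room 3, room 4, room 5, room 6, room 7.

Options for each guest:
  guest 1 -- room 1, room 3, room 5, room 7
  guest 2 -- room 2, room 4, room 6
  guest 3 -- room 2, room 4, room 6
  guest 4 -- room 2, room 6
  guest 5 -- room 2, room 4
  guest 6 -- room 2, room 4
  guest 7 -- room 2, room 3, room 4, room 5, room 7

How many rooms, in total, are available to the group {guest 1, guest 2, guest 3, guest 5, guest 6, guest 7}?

7

The union of neighbours of {guest 1, guest 2, guest 3, guest 5, guest 6, guest 7} is {room 1, room 2, room 3, room 4, room 5, room 6, room 7}, which has 7 elements.
Since |N(S)| = 7 ≥ |S| = 6, Hall's condition holds for this subset.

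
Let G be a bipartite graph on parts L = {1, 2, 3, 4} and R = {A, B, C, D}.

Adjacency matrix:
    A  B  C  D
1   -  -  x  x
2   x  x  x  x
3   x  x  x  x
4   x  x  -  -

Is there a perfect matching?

Yes

For example, pair 1–D, 2–A, 3–C, 4–B.
Every left vertex is matched, so this is a perfect matching.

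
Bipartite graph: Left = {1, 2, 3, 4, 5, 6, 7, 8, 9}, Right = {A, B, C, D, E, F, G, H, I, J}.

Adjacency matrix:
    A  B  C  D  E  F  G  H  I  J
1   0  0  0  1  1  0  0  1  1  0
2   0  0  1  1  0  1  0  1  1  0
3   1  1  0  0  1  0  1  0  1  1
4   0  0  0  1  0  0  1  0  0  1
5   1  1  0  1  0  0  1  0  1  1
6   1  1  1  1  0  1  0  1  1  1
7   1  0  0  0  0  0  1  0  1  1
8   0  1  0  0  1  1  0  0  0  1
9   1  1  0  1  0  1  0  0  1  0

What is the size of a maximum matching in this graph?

9

For example, pair 1–E, 2–F, 3–J, 4–D, 5–G, 6–H, 7–I, 8–B, 9–A.
This saturates every left vertex, so 9 is the maximum.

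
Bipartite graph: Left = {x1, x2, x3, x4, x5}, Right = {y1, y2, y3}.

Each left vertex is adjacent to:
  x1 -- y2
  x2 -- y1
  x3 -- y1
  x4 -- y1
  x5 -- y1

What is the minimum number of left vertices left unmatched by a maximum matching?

A valid assignment of size 2: x1→y2, x2→y1.
The set {x2, x3, x4, x5} has only 1 neighbour ({y1}), so by Hall's theorem at most 2 of the 5 left vertices can be matched.
That matches 2 of the 5, leaving 3 unmatched; no matching can do better.

3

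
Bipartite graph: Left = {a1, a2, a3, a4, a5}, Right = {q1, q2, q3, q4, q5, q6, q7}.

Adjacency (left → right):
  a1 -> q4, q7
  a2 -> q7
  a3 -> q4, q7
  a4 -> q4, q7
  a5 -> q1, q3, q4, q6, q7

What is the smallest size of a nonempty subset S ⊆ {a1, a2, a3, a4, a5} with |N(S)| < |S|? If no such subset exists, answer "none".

Take S = {a1, a2, a3}. Its neighbourhood is {q4, q7}, so |N(S)| = 2 < |S| = 3.
Every subset of size less than 3 has at least as many neighbours as members, so 3 is the minimum.

3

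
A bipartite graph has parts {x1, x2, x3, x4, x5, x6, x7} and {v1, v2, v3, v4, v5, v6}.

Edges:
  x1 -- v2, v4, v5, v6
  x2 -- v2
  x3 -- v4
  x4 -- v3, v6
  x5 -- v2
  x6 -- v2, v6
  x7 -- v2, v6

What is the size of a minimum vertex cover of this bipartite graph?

5

The 5 edges x1–v5, x2–v2, x3–v4, x4–v3, x6–v6 form a matching, so any vertex cover needs at least 5 vertices (one per matched edge).
Conversely {x1, x3, x4, v2, v6} meets every edge and has exactly 5 vertices, so 5 is optimal.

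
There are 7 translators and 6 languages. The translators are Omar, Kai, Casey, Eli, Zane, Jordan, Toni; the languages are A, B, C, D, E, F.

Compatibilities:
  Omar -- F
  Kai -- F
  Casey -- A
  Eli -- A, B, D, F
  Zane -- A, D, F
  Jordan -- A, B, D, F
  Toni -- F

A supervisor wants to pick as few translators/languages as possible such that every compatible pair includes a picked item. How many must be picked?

{A, B, D, F} is a vertex cover of size 4: every edge has an endpoint in this set.
No smaller cover exists because Omar–F, Casey–A, Eli–B, Zane–D is a matching of size 4, and a cover must include an endpoint of each of these disjoint edges (König's theorem).

4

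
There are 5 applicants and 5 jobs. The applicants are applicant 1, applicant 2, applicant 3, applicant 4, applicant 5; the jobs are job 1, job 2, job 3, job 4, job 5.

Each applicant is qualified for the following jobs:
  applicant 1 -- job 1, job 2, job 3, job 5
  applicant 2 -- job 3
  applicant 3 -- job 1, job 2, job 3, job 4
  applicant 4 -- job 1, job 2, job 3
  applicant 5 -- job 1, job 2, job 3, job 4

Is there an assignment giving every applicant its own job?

For example, pair applicant 1–job 5, applicant 2–job 3, applicant 3–job 4, applicant 4–job 1, applicant 5–job 2.
Every applicant is matched, so this is a perfect matching.

Yes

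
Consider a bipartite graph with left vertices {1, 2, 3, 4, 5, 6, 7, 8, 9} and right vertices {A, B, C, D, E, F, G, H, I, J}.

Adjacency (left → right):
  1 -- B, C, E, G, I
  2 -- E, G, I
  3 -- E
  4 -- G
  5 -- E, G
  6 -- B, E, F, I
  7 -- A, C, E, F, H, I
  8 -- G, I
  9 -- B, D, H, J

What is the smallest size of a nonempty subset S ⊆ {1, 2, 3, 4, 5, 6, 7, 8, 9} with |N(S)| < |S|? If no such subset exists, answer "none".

Take S = {3, 4, 5}. Its neighbourhood is {E, G}, so |N(S)| = 2 < |S| = 3.
Every subset of size less than 3 has at least as many neighbours as members, so 3 is the minimum.

3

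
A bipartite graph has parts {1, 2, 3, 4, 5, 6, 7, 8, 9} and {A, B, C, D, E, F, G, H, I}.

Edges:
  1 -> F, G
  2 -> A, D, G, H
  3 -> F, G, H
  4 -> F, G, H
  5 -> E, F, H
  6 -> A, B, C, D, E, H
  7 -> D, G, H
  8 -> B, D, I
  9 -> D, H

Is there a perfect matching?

No

The set {1, 3, 4, 7, 9} has only 4 neighbours ({D, F, G, H}), so by Hall's theorem at most 8 of the 9 left vertices can be matched.
Hence no matching covers every left vertex.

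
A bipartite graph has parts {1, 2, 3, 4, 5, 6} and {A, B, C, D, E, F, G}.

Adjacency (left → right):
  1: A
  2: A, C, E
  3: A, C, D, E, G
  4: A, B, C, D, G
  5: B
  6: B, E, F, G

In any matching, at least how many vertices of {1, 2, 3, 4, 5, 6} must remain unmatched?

One maximum matching: 1–A, 2–C, 3–G, 4–D, 5–B, 6–E.
This saturates every left vertex, so 6 is the maximum.
That matches 6 of the 6, leaving 0 unmatched; no matching can do better.

0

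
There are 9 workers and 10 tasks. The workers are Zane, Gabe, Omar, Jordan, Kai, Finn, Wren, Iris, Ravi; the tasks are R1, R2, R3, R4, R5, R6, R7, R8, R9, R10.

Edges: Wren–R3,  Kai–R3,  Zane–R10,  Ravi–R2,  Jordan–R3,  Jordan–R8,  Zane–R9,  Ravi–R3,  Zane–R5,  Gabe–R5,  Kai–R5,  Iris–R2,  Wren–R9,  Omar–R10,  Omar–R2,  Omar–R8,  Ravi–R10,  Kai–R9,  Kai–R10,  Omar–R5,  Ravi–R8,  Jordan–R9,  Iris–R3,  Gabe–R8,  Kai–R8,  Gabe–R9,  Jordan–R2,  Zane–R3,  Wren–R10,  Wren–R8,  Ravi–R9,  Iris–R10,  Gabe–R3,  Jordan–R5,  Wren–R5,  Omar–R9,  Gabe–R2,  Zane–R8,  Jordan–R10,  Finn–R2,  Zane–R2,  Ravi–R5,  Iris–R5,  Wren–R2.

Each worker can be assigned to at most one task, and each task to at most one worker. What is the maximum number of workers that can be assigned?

A valid assignment of size 6: Zane–R9, Gabe–R8, Omar–R5, Jordan–R10, Kai–R3, Finn–R2.
The set {Zane, Gabe, Omar, Jordan, Kai, Finn, Wren, Iris, Ravi} has only 6 neighbours ({R10, R2, R3, R5, R8, R9}), so by Hall's theorem at most 6 of the 9 workers can be matched.

6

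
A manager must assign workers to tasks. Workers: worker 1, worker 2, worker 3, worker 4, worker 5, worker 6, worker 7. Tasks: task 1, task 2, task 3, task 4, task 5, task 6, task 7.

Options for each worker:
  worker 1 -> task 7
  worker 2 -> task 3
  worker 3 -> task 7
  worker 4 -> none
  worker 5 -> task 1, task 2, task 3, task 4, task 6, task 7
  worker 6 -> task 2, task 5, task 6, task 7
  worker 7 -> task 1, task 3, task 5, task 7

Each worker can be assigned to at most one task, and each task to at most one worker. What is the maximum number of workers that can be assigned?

5

One maximum matching: worker 1–task 7, worker 2–task 3, worker 5–task 4, worker 6–task 2, worker 7–task 1.
The set {worker 1, worker 3, worker 4} has only 1 neighbour ({task 7}), so by Hall's theorem at most 5 of the 7 workers can be matched.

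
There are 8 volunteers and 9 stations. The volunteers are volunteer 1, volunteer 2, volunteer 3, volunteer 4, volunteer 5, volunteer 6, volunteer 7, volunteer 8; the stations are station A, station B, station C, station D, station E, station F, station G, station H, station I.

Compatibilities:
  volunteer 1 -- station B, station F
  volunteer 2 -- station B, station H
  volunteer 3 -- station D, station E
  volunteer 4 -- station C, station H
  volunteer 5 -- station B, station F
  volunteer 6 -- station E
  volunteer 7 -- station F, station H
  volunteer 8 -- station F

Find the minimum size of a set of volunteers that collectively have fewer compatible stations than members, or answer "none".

Take S = {volunteer 1, volunteer 5, volunteer 8}. Its neighbourhood is {station B, station F}, so |N(S)| = 2 < |S| = 3.
Every subset of size less than 3 has at least as many neighbours as members, so 3 is the minimum.

3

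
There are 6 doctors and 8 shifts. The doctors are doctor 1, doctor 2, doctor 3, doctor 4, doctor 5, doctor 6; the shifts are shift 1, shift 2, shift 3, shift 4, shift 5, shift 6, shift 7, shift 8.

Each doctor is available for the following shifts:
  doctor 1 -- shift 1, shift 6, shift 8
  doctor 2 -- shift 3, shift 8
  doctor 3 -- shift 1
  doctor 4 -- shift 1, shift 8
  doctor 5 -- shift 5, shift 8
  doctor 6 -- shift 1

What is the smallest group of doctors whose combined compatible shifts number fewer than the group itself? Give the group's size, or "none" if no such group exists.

2

Take S = {doctor 3, doctor 6}. Its neighbourhood is {shift 1}, so |N(S)| = 1 < |S| = 2.
No single vertex violates Hall's condition since each has at least one neighbour, so 2 is the minimum.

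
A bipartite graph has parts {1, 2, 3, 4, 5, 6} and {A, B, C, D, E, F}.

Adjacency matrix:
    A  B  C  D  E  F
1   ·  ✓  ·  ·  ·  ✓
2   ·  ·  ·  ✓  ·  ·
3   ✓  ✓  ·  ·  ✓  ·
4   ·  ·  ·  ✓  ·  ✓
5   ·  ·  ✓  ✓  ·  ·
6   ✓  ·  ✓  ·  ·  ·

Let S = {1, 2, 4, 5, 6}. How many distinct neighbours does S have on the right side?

The union of neighbours of {1, 2, 4, 5, 6} is {A, B, C, D, F}, which has 5 elements.
Since |N(S)| = 5 ≥ |S| = 5, Hall's condition holds for this subset.

5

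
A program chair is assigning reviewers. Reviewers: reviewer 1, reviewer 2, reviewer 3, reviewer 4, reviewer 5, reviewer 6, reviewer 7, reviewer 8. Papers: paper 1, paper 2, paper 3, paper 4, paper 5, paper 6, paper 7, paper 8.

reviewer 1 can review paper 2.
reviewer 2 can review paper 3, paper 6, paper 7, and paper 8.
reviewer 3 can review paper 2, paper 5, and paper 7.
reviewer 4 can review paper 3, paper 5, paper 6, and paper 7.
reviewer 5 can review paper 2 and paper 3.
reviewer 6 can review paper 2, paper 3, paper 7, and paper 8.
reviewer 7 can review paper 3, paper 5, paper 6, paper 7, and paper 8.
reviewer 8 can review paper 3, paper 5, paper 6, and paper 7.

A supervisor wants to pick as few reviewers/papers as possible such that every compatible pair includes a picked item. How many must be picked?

{paper 2, paper 3, paper 5, paper 6, paper 7, paper 8} is a vertex cover of size 6: every edge has an endpoint in this set.
No smaller cover exists because reviewer 1–paper 2, reviewer 2–paper 8, reviewer 3–paper 5, reviewer 4–paper 6, reviewer 5–paper 3, reviewer 6–paper 7 is a matching of size 6, and a cover must include an endpoint of each of these disjoint edges (König's theorem).

6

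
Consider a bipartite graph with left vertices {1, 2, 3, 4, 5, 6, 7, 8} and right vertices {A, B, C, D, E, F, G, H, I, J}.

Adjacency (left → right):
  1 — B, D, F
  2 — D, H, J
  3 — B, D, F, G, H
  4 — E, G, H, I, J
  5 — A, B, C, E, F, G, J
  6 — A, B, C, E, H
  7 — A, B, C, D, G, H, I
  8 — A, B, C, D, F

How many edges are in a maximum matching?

For example, pair 1→F, 2→D, 3→B, 4→G, 5→J, 6→E, 7→H, 8→A.
All 8 left vertices are matched, so no larger matching exists.

8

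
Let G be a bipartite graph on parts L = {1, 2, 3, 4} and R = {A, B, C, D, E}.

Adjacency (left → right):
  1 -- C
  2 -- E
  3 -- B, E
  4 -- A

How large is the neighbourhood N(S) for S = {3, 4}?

3

The union of neighbours of {3, 4} is {A, B, E}, which has 3 elements.
Since |N(S)| = 3 ≥ |S| = 2, Hall's condition holds for this subset.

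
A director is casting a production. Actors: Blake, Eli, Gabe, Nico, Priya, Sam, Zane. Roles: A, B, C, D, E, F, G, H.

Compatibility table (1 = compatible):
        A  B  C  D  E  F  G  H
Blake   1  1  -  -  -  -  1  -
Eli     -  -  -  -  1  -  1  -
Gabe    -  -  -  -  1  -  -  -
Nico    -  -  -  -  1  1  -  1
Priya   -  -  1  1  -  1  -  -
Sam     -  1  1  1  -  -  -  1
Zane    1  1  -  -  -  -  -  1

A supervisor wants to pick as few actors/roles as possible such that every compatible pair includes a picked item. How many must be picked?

7

A maximum matching has 7 edges (e.g. Blake–A, Eli–G, Gabe–E, Nico–H, Priya–F, Sam–C, Zane–B).
By König's theorem the minimum vertex cover has the same size. One such cover is {Blake, Eli, Gabe, Nico, Priya, Sam, Zane}.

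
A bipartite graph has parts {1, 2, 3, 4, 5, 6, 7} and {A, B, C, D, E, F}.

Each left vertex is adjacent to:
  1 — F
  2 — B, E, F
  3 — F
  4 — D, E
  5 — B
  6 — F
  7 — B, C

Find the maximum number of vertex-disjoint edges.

5

One maximum matching: 1–F, 2–E, 4–D, 5–B, 7–C.
The set {1, 3, 6} has only 1 neighbour ({F}), so by Hall's theorem at most 5 of the 7 left vertices can be matched.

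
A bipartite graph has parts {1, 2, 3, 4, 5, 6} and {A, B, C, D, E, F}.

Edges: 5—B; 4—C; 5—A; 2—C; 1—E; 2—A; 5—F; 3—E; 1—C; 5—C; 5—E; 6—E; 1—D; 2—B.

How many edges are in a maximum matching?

For example, pair 1-D, 2-B, 3-E, 4-C, 5-A.
The set {3, 6} has only 1 neighbour ({E}), so by Hall's theorem at most 5 of the 6 left vertices can be matched.

5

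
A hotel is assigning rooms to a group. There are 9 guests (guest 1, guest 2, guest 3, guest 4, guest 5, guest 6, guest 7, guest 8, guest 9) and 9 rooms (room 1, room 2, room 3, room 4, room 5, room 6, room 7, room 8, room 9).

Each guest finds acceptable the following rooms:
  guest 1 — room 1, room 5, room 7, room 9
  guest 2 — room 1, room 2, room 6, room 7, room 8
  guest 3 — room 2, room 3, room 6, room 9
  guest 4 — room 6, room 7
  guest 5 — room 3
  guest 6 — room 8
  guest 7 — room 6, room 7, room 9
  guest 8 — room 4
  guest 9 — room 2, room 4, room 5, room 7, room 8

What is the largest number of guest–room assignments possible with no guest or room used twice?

9

One maximum matching: guest 1-room 9, guest 2-room 1, guest 3-room 2, guest 4-room 6, guest 5-room 3, guest 6-room 8, guest 7-room 7, guest 8-room 4, guest 9-room 5.
This saturates every guest, so 9 is the maximum.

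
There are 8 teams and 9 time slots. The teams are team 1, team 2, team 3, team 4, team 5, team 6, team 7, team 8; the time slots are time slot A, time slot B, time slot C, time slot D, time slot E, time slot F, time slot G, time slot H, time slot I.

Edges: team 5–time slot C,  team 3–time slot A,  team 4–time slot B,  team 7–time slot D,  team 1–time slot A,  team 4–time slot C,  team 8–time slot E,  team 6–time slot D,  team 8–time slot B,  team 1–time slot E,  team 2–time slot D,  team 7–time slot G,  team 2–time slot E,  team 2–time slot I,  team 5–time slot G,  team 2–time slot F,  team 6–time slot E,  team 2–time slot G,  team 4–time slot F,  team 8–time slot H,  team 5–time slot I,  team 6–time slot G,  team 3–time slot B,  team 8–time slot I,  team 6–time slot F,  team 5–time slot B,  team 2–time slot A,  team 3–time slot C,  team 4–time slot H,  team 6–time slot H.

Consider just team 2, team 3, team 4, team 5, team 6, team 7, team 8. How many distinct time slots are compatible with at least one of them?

The union of neighbours of {team 2, team 3, team 4, team 5, team 6, team 7, team 8} is {time slot A, time slot B, time slot C, time slot D, time slot E, time slot F, time slot G, time slot H, time slot I}, which has 9 elements.
Since |N(S)| = 9 ≥ |S| = 7, Hall's condition holds for this subset.

9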